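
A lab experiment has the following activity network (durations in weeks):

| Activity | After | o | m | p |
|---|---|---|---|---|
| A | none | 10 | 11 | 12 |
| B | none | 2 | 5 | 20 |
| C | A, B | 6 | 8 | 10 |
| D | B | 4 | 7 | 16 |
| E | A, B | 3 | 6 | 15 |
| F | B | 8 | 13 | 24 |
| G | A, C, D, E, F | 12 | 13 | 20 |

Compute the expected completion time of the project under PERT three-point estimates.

te_A = (10 + 4·11 + 12)/6 = 66/6 = 11
te_B = (2 + 4·5 + 20)/6 = 42/6 = 7
te_C = (6 + 4·8 + 10)/6 = 48/6 = 8
te_D = (4 + 4·7 + 16)/6 = 48/6 = 8
te_E = (3 + 4·6 + 15)/6 = 42/6 = 7
te_F = (8 + 4·13 + 24)/6 = 84/6 = 14
te_G = (12 + 4·13 + 20)/6 = 84/6 = 14

Forward pass:
ES_A = 0; EF_A = 11
ES_B = 0; EF_B = 7
ES_C = max(EF_A=11, EF_B=7) = 11; EF_C = 11+8 = 19
ES_D = 7; EF_D = 7+8 = 15
ES_E = max(EF_A=11, EF_B=7) = 11; EF_E = 11+7 = 18
ES_F = 7; EF_F = 7+14 = 21
ES_G = max(EF_A=11, EF_C=19, EF_D=15, EF_E=18, EF_F=21) = 21; EF_G = 21+14 = 35
Expected project duration μ = 35 weeks. Critical path: B → F → G.

35 weeks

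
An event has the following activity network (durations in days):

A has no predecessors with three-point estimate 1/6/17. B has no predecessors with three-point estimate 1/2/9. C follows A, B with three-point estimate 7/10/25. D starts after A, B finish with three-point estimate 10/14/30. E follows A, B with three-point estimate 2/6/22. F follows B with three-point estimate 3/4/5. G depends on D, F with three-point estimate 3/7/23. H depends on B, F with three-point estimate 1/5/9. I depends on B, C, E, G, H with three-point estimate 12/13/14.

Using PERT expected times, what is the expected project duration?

45 days

te_A = (1 + 4·6 + 17)/6 = 42/6 = 7
te_B = (1 + 4·2 + 9)/6 = 18/6 = 3
te_C = (7 + 4·10 + 25)/6 = 72/6 = 12
te_D = (10 + 4·14 + 30)/6 = 96/6 = 16
te_E = (2 + 4·6 + 22)/6 = 48/6 = 8
te_F = (3 + 4·4 + 5)/6 = 24/6 = 4
te_G = (3 + 4·7 + 23)/6 = 54/6 = 9
te_H = (1 + 4·5 + 9)/6 = 30/6 = 5
te_I = (12 + 4·13 + 14)/6 = 78/6 = 13

Forward pass:
ES_A = 0; EF_A = 7
ES_B = 0; EF_B = 3
ES_C = max(EF_A=7, EF_B=3) = 7; EF_C = 7+12 = 19
ES_D = max(EF_A=7, EF_B=3) = 7; EF_D = 7+16 = 23
ES_E = max(EF_A=7, EF_B=3) = 7; EF_E = 7+8 = 15
ES_F = 3; EF_F = 3+4 = 7
ES_G = max(EF_D=23, EF_F=7) = 23; EF_G = 23+9 = 32
ES_H = max(EF_B=3, EF_F=7) = 7; EF_H = 7+5 = 12
ES_I = max(EF_B=3, EF_C=19, EF_E=15, EF_G=32, EF_H=12) = 32; EF_I = 32+13 = 45
Expected project duration μ = 45 days. Critical path: A → D → G → I.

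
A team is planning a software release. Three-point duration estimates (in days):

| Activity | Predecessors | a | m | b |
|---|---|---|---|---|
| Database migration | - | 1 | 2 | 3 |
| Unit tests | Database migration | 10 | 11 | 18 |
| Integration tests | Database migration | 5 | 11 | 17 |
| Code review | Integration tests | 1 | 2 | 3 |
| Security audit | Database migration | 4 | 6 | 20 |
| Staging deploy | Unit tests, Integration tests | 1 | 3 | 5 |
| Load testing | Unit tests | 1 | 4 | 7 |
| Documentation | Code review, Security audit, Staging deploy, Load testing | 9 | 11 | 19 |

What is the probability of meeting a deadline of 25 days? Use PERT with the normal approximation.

0.018

te_Database migration = (1 + 4·2 + 3)/6 = 12/6 = 2; σ²_Database migration = ((3−1)/6)² = 0.111
te_Unit tests = (10 + 4·11 + 18)/6 = 72/6 = 12; σ²_Unit tests = ((18−10)/6)² = 1.778
te_Integration tests = (5 + 4·11 + 17)/6 = 66/6 = 11; σ²_Integration tests = ((17−5)/6)² = 4.000
te_Code review = (1 + 4·2 + 3)/6 = 12/6 = 2; σ²_Code review = ((3−1)/6)² = 0.111
te_Security audit = (4 + 4·6 + 20)/6 = 48/6 = 8; σ²_Security audit = ((20−4)/6)² = 7.111
te_Staging deploy = (1 + 4·3 + 5)/6 = 18/6 = 3; σ²_Staging deploy = ((5−1)/6)² = 0.444
te_Load testing = (1 + 4·4 + 7)/6 = 24/6 = 4; σ²_Load testing = ((7−1)/6)² = 1.000
te_Documentation = (9 + 4·11 + 19)/6 = 72/6 = 12; σ²_Documentation = ((19−9)/6)² = 2.778

Forward pass:
ES_Database migration = 0; EF_Database migration = 2
ES_Unit tests = 2; EF_Unit tests = 2+12 = 14
ES_Integration tests = 2; EF_Integration tests = 2+11 = 13
ES_Code review = 13; EF_Code review = 13+2 = 15
ES_Security audit = 2; EF_Security audit = 2+8 = 10
ES_Staging deploy = max(EF_Unit tests=14, EF_Integration tests=13) = 14; EF_Staging deploy = 14+3 = 17
ES_Load testing = 14; EF_Load testing = 14+4 = 18
ES_Documentation = max(EF_Code review=15, EF_Security audit=10, EF_Staging deploy=17, EF_Load testing=18) = 18; EF_Documentation = 18+12 = 30
Expected project duration μ = 30 days. Critical path: Database migration → Unit tests → Load testing → Documentation.

Variance along critical path = 0.111 + 1.778 + 1.000 + 2.778 = 5.667; σ = √5.667 = 2.380 days.
Z = (25 − 30) / 2.380 = -2.100
P(T ≤ 25) = Φ(-2.100) ≈ 0.018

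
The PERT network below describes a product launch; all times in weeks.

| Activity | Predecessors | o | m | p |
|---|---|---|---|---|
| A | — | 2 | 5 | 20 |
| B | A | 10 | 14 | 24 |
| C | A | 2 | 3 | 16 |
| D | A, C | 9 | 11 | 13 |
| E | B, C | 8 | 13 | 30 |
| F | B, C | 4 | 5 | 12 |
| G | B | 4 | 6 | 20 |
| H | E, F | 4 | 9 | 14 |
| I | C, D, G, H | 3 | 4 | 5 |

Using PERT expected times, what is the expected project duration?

te_A = (2 + 4·5 + 20)/6 = 42/6 = 7
te_B = (10 + 4·14 + 24)/6 = 90/6 = 15
te_C = (2 + 4·3 + 16)/6 = 30/6 = 5
te_D = (9 + 4·11 + 13)/6 = 66/6 = 11
te_E = (8 + 4·13 + 30)/6 = 90/6 = 15
te_F = (4 + 4·5 + 12)/6 = 36/6 = 6
te_G = (4 + 4·6 + 20)/6 = 48/6 = 8
te_H = (4 + 4·9 + 14)/6 = 54/6 = 9
te_I = (3 + 4·4 + 5)/6 = 24/6 = 4

Forward pass:
ES_A = 0; EF_A = 7
ES_B = 7; EF_B = 7+15 = 22
ES_C = 7; EF_C = 7+5 = 12
ES_D = max(EF_A=7, EF_C=12) = 12; EF_D = 12+11 = 23
ES_E = max(EF_B=22, EF_C=12) = 22; EF_E = 22+15 = 37
ES_F = max(EF_B=22, EF_C=12) = 22; EF_F = 22+6 = 28
ES_G = 22; EF_G = 22+8 = 30
ES_H = max(EF_E=37, EF_F=28) = 37; EF_H = 37+9 = 46
ES_I = max(EF_C=12, EF_D=23, EF_G=30, EF_H=46) = 46; EF_I = 46+4 = 50
Expected project duration μ = 50 weeks. Critical path: A → B → E → H → I.

50 weeks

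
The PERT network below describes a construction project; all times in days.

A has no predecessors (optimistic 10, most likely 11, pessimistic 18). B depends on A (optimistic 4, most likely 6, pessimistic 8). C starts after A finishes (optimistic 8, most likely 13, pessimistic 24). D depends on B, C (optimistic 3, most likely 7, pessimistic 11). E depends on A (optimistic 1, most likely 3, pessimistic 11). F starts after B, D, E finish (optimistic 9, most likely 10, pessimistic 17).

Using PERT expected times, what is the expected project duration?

44 days

te_A = (10 + 4·11 + 18)/6 = 72/6 = 12
te_B = (4 + 4·6 + 8)/6 = 36/6 = 6
te_C = (8 + 4·13 + 24)/6 = 84/6 = 14
te_D = (3 + 4·7 + 11)/6 = 42/6 = 7
te_E = (1 + 4·3 + 11)/6 = 24/6 = 4
te_F = (9 + 4·10 + 17)/6 = 66/6 = 11

Forward pass:
ES_A = 0; EF_A = 12
ES_B = 12; EF_B = 12+6 = 18
ES_C = 12; EF_C = 12+14 = 26
ES_D = max(EF_B=18, EF_C=26) = 26; EF_D = 26+7 = 33
ES_E = 12; EF_E = 12+4 = 16
ES_F = max(EF_B=18, EF_D=33, EF_E=16) = 33; EF_F = 33+11 = 44
Expected project duration μ = 44 days. Critical path: A → C → D → F.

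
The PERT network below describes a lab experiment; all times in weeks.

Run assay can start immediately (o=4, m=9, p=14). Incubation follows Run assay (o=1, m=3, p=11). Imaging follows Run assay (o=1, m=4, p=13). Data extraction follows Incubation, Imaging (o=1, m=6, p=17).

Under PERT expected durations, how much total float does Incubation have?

te_Run assay = (4 + 4·9 + 14)/6 = 54/6 = 9
te_Incubation = (1 + 4·3 + 11)/6 = 24/6 = 4
te_Imaging = (1 + 4·4 + 13)/6 = 30/6 = 5
te_Data extraction = (1 + 4·6 + 17)/6 = 42/6 = 7

Forward pass:
ES_Run assay = 0; EF_Run assay = 9
ES_Incubation = 9; EF_Incubation = 9+4 = 13
ES_Imaging = 9; EF_Imaging = 9+5 = 14
ES_Data extraction = max(EF_Incubation=13, EF_Imaging=14) = 14; EF_Data extraction = 14+7 = 21
Expected project duration μ = 21 weeks. Critical path: Run assay → Imaging → Data extraction.

Backward pass:
LF_Data extraction = 21; LS_Data extraction = 21−7 = 14
LF_Imaging = LS_Data extraction = 14; LS_Imaging = 14−5 = 9
LF_Incubation = LS_Data extraction = 14; LS_Incubation = 14−4 = 10
LF_Run assay = min(LS_Incubation=10, LS_Imaging=9) = 9; LS_Run assay = 9−9 = 0
Slack_Incubation = LS_Incubation − ES_Incubation = 10 − 9 = 1

1 weeks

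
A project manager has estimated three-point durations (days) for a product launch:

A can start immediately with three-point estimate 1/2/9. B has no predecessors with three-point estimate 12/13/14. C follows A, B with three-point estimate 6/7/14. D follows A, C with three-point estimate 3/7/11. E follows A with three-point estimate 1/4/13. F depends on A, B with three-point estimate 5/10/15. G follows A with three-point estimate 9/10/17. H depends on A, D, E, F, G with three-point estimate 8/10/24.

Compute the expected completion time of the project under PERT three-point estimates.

40 days

te_A = (1 + 4·2 + 9)/6 = 18/6 = 3
te_B = (12 + 4·13 + 14)/6 = 78/6 = 13
te_C = (6 + 4·7 + 14)/6 = 48/6 = 8
te_D = (3 + 4·7 + 11)/6 = 42/6 = 7
te_E = (1 + 4·4 + 13)/6 = 30/6 = 5
te_F = (5 + 4·10 + 15)/6 = 60/6 = 10
te_G = (9 + 4·10 + 17)/6 = 66/6 = 11
te_H = (8 + 4·10 + 24)/6 = 72/6 = 12

Forward pass:
ES_A = 0; EF_A = 3
ES_B = 0; EF_B = 13
ES_C = max(EF_A=3, EF_B=13) = 13; EF_C = 13+8 = 21
ES_D = max(EF_A=3, EF_C=21) = 21; EF_D = 21+7 = 28
ES_E = 3; EF_E = 3+5 = 8
ES_F = max(EF_A=3, EF_B=13) = 13; EF_F = 13+10 = 23
ES_G = 3; EF_G = 3+11 = 14
ES_H = max(EF_A=3, EF_D=28, EF_E=8, EF_F=23, EF_G=14) = 28; EF_H = 28+12 = 40
Expected project duration μ = 40 days. Critical path: B → C → D → H.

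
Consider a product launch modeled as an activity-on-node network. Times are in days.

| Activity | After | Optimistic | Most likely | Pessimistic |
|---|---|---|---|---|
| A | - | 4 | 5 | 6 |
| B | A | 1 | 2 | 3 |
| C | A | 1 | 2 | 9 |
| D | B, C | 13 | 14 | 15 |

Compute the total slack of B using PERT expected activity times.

1 days

te_A = (4 + 4·5 + 6)/6 = 30/6 = 5
te_B = (1 + 4·2 + 3)/6 = 12/6 = 2
te_C = (1 + 4·2 + 9)/6 = 18/6 = 3
te_D = (13 + 4·14 + 15)/6 = 84/6 = 14

Forward pass:
ES_A = 0; EF_A = 5
ES_B = 5; EF_B = 5+2 = 7
ES_C = 5; EF_C = 5+3 = 8
ES_D = max(EF_B=7, EF_C=8) = 8; EF_D = 8+14 = 22
Expected project duration μ = 22 days. Critical path: A → C → D.

Backward pass:
LF_D = 22; LS_D = 22−14 = 8
LF_C = LS_D = 8; LS_C = 8−3 = 5
LF_B = LS_D = 8; LS_B = 8−2 = 6
LF_A = min(LS_B=6, LS_C=5) = 5; LS_A = 5−5 = 0
Slack_B = LS_B − ES_B = 6 − 5 = 1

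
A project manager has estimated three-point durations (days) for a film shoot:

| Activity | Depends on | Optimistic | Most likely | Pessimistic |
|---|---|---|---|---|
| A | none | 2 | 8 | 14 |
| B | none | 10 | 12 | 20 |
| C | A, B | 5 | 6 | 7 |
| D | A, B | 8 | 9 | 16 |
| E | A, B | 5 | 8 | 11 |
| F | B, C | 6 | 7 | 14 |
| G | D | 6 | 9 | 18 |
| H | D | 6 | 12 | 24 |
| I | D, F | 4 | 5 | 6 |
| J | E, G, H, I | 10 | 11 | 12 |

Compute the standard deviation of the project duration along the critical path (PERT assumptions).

3.70 days

te_A = (2 + 4·8 + 14)/6 = 48/6 = 8; σ²_A = ((14−2)/6)² = 4.000
te_B = (10 + 4·12 + 20)/6 = 78/6 = 13; σ²_B = ((20−10)/6)² = 2.778
te_C = (5 + 4·6 + 7)/6 = 36/6 = 6; σ²_C = ((7−5)/6)² = 0.111
te_D = (8 + 4·9 + 16)/6 = 60/6 = 10; σ²_D = ((16−8)/6)² = 1.778
te_E = (5 + 4·8 + 11)/6 = 48/6 = 8; σ²_E = ((11−5)/6)² = 1.000
te_F = (6 + 4·7 + 14)/6 = 48/6 = 8; σ²_F = ((14−6)/6)² = 1.778
te_G = (6 + 4·9 + 18)/6 = 60/6 = 10; σ²_G = ((18−6)/6)² = 4.000
te_H = (6 + 4·12 + 24)/6 = 78/6 = 13; σ²_H = ((24−6)/6)² = 9.000
te_I = (4 + 4·5 + 6)/6 = 30/6 = 5; σ²_I = ((6−4)/6)² = 0.111
te_J = (10 + 4·11 + 12)/6 = 66/6 = 11; σ²_J = ((12−10)/6)² = 0.111

Forward pass:
ES_A = 0; EF_A = 8
ES_B = 0; EF_B = 13
ES_C = max(EF_A=8, EF_B=13) = 13; EF_C = 13+6 = 19
ES_D = max(EF_A=8, EF_B=13) = 13; EF_D = 13+10 = 23
ES_E = max(EF_A=8, EF_B=13) = 13; EF_E = 13+8 = 21
ES_F = max(EF_B=13, EF_C=19) = 19; EF_F = 19+8 = 27
ES_G = 23; EF_G = 23+10 = 33
ES_H = 23; EF_H = 23+13 = 36
ES_I = max(EF_D=23, EF_F=27) = 27; EF_I = 27+5 = 32
ES_J = max(EF_E=21, EF_G=33, EF_H=36, EF_I=32) = 36; EF_J = 36+11 = 47
Expected project duration μ = 47 days. Critical path: B → D → H → J.

Variance along critical path = 2.778 + 1.778 + 9.000 + 0.111 = 13.667
σ = √13.667 = 3.697 days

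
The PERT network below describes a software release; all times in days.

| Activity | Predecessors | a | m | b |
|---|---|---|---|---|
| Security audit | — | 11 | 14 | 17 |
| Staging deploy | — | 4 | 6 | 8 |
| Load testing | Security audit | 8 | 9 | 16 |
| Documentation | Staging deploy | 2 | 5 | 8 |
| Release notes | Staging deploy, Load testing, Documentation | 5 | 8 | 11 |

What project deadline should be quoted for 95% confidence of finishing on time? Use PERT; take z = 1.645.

te_Security audit = (11 + 4·14 + 17)/6 = 84/6 = 14; σ²_Security audit = ((17−11)/6)² = 1.000
te_Staging deploy = (4 + 4·6 + 8)/6 = 36/6 = 6; σ²_Staging deploy = ((8−4)/6)² = 0.444
te_Load testing = (8 + 4·9 + 16)/6 = 60/6 = 10; σ²_Load testing = ((16−8)/6)² = 1.778
te_Documentation = (2 + 4·5 + 8)/6 = 30/6 = 5; σ²_Documentation = ((8−2)/6)² = 1.000
te_Release notes = (5 + 4·8 + 11)/6 = 48/6 = 8; σ²_Release notes = ((11−5)/6)² = 1.000

Forward pass:
ES_Security audit = 0; EF_Security audit = 14
ES_Staging deploy = 0; EF_Staging deploy = 6
ES_Load testing = 14; EF_Load testing = 14+10 = 24
ES_Documentation = 6; EF_Documentation = 6+5 = 11
ES_Release notes = max(EF_Staging deploy=6, EF_Load testing=24, EF_Documentation=11) = 24; EF_Release notes = 24+8 = 32
Expected project duration μ = 32 days. Critical path: Security audit → Load testing → Release notes.

Variance along critical path = 1.000 + 1.778 + 1.000 = 3.778; σ = 1.944 days.
D = μ + z·σ = 32 + 1.645·1.944 = 35.2 days

35.2 days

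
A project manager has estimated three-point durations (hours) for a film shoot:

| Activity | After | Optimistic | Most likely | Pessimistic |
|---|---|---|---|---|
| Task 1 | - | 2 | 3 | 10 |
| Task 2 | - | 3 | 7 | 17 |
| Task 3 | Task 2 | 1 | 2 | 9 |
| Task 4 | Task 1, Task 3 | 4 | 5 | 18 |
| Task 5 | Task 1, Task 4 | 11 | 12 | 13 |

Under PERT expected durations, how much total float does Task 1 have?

te_Task 1 = (2 + 4·3 + 10)/6 = 24/6 = 4
te_Task 2 = (3 + 4·7 + 17)/6 = 48/6 = 8
te_Task 3 = (1 + 4·2 + 9)/6 = 18/6 = 3
te_Task 4 = (4 + 4·5 + 18)/6 = 42/6 = 7
te_Task 5 = (11 + 4·12 + 13)/6 = 72/6 = 12

Forward pass:
ES_Task 1 = 0; EF_Task 1 = 4
ES_Task 2 = 0; EF_Task 2 = 8
ES_Task 3 = 8; EF_Task 3 = 8+3 = 11
ES_Task 4 = max(EF_Task 1=4, EF_Task 3=11) = 11; EF_Task 4 = 11+7 = 18
ES_Task 5 = max(EF_Task 1=4, EF_Task 4=18) = 18; EF_Task 5 = 18+12 = 30
Expected project duration μ = 30 hours. Critical path: Task 2 → Task 3 → Task 4 → Task 5.

Backward pass:
LF_Task 5 = 30; LS_Task 5 = 30−12 = 18
LF_Task 4 = LS_Task 5 = 18; LS_Task 4 = 18−7 = 11
LF_Task 3 = LS_Task 4 = 11; LS_Task 3 = 11−3 = 8
LF_Task 2 = LS_Task 3 = 8; LS_Task 2 = 8−8 = 0
LF_Task 1 = min(LS_Task 4=11, LS_Task 5=18) = 11; LS_Task 1 = 11−4 = 7
Slack_Task 1 = LS_Task 1 − ES_Task 1 = 7 − 0 = 7

7 hours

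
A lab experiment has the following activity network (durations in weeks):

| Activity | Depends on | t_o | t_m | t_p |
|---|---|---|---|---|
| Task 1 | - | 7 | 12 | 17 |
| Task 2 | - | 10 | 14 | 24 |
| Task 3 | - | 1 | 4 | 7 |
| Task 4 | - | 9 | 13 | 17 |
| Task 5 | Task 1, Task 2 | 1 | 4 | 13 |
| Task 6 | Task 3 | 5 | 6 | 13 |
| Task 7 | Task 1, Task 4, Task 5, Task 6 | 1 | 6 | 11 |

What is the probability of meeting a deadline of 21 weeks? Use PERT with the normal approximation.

te_Task 1 = (7 + 4·12 + 17)/6 = 72/6 = 12; σ²_Task 1 = ((17−7)/6)² = 2.778
te_Task 2 = (10 + 4·14 + 24)/6 = 90/6 = 15; σ²_Task 2 = ((24−10)/6)² = 5.444
te_Task 3 = (1 + 4·4 + 7)/6 = 24/6 = 4; σ²_Task 3 = ((7−1)/6)² = 1.000
te_Task 4 = (9 + 4·13 + 17)/6 = 78/6 = 13; σ²_Task 4 = ((17−9)/6)² = 1.778
te_Task 5 = (1 + 4·4 + 13)/6 = 30/6 = 5; σ²_Task 5 = ((13−1)/6)² = 4.000
te_Task 6 = (5 + 4·6 + 13)/6 = 42/6 = 7; σ²_Task 6 = ((13−5)/6)² = 1.778
te_Task 7 = (1 + 4·6 + 11)/6 = 36/6 = 6; σ²_Task 7 = ((11−1)/6)² = 2.778

Forward pass:
ES_Task 1 = 0; EF_Task 1 = 12
ES_Task 2 = 0; EF_Task 2 = 15
ES_Task 3 = 0; EF_Task 3 = 4
ES_Task 4 = 0; EF_Task 4 = 13
ES_Task 5 = max(EF_Task 1=12, EF_Task 2=15) = 15; EF_Task 5 = 15+5 = 20
ES_Task 6 = 4; EF_Task 6 = 4+7 = 11
ES_Task 7 = max(EF_Task 1=12, EF_Task 4=13, EF_Task 5=20, EF_Task 6=11) = 20; EF_Task 7 = 20+6 = 26
Expected project duration μ = 26 weeks. Critical path: Task 2 → Task 5 → Task 7.

Variance along critical path = 5.444 + 4.000 + 2.778 = 12.222; σ = √12.222 = 3.496 weeks.
Z = (21 − 26) / 3.496 = -1.430
P(T ≤ 21) = Φ(-1.430) ≈ 0.076

0.076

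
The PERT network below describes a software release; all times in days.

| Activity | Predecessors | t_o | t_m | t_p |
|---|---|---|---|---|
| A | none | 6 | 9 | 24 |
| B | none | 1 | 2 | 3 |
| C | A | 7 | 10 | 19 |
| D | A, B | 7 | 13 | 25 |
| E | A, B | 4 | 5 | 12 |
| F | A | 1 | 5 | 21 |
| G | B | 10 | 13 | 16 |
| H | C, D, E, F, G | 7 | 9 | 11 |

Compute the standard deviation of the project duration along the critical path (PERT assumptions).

te_A = (6 + 4·9 + 24)/6 = 66/6 = 11; σ²_A = ((24−6)/6)² = 9.000
te_B = (1 + 4·2 + 3)/6 = 12/6 = 2; σ²_B = ((3−1)/6)² = 0.111
te_C = (7 + 4·10 + 19)/6 = 66/6 = 11; σ²_C = ((19−7)/6)² = 4.000
te_D = (7 + 4·13 + 25)/6 = 84/6 = 14; σ²_D = ((25−7)/6)² = 9.000
te_E = (4 + 4·5 + 12)/6 = 36/6 = 6; σ²_E = ((12−4)/6)² = 1.778
te_F = (1 + 4·5 + 21)/6 = 42/6 = 7; σ²_F = ((21−1)/6)² = 11.111
te_G = (10 + 4·13 + 16)/6 = 78/6 = 13; σ²_G = ((16−10)/6)² = 1.000
te_H = (7 + 4·9 + 11)/6 = 54/6 = 9; σ²_H = ((11−7)/6)² = 0.444

Forward pass:
ES_A = 0; EF_A = 11
ES_B = 0; EF_B = 2
ES_C = 11; EF_C = 11+11 = 22
ES_D = max(EF_A=11, EF_B=2) = 11; EF_D = 11+14 = 25
ES_E = max(EF_A=11, EF_B=2) = 11; EF_E = 11+6 = 17
ES_F = 11; EF_F = 11+7 = 18
ES_G = 2; EF_G = 2+13 = 15
ES_H = max(EF_C=22, EF_D=25, EF_E=17, EF_F=18, EF_G=15) = 25; EF_H = 25+9 = 34
Expected project duration μ = 34 days. Critical path: A → D → H.

Variance along critical path = 9.000 + 9.000 + 0.444 = 18.444
σ = √18.444 = 4.295 days

4.29 days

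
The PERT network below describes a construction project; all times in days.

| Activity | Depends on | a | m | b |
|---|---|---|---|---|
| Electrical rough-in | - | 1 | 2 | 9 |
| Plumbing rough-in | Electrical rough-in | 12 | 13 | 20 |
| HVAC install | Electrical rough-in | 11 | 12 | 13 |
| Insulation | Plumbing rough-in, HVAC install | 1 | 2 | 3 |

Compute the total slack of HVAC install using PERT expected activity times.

te_Electrical rough-in = (1 + 4·2 + 9)/6 = 18/6 = 3
te_Plumbing rough-in = (12 + 4·13 + 20)/6 = 84/6 = 14
te_HVAC install = (11 + 4·12 + 13)/6 = 72/6 = 12
te_Insulation = (1 + 4·2 + 3)/6 = 12/6 = 2

Forward pass:
ES_Electrical rough-in = 0; EF_Electrical rough-in = 3
ES_Plumbing rough-in = 3; EF_Plumbing rough-in = 3+14 = 17
ES_HVAC install = 3; EF_HVAC install = 3+12 = 15
ES_Insulation = max(EF_Plumbing rough-in=17, EF_HVAC install=15) = 17; EF_Insulation = 17+2 = 19
Expected project duration μ = 19 days. Critical path: Electrical rough-in → Plumbing rough-in → Insulation.

Backward pass:
LF_Insulation = 19; LS_Insulation = 19−2 = 17
LF_HVAC install = LS_Insulation = 17; LS_HVAC install = 17−12 = 5
LF_Plumbing rough-in = LS_Insulation = 17; LS_Plumbing rough-in = 17−14 = 3
LF_Electrical rough-in = min(LS_Plumbing rough-in=3, LS_HVAC install=5) = 3; LS_Electrical rough-in = 3−3 = 0
Slack_HVAC install = LS_HVAC install − ES_HVAC install = 5 − 3 = 2

2 days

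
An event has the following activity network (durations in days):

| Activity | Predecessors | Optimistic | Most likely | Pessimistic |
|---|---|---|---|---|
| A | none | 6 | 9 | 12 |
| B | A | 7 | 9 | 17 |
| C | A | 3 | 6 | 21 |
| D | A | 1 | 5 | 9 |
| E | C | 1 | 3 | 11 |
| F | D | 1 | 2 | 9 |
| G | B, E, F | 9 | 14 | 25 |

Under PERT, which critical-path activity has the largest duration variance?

te_A = (6 + 4·9 + 12)/6 = 54/6 = 9; σ²_A = ((12−6)/6)² = 1.000
te_B = (7 + 4·9 + 17)/6 = 60/6 = 10; σ²_B = ((17−7)/6)² = 2.778
te_C = (3 + 4·6 + 21)/6 = 48/6 = 8; σ²_C = ((21−3)/6)² = 9.000
te_D = (1 + 4·5 + 9)/6 = 30/6 = 5; σ²_D = ((9−1)/6)² = 1.778
te_E = (1 + 4·3 + 11)/6 = 24/6 = 4; σ²_E = ((11−1)/6)² = 2.778
te_F = (1 + 4·2 + 9)/6 = 18/6 = 3; σ²_F = ((9−1)/6)² = 1.778
te_G = (9 + 4·14 + 25)/6 = 90/6 = 15; σ²_G = ((25−9)/6)² = 7.111

Forward pass:
ES_A = 0; EF_A = 9
ES_B = 9; EF_B = 9+10 = 19
ES_C = 9; EF_C = 9+8 = 17
ES_D = 9; EF_D = 9+5 = 14
ES_E = 17; EF_E = 17+4 = 21
ES_F = 14; EF_F = 14+3 = 17
ES_G = max(EF_B=19, EF_E=21, EF_F=17) = 21; EF_G = 21+15 = 36
Expected project duration μ = 36 days. Critical path: A → C → E → G.

Variances on critical path: σ²_A=1.000, σ²_C=9.000, σ²_E=2.778, σ²_G=7.111.
Largest is σ²_C = 9.000.

C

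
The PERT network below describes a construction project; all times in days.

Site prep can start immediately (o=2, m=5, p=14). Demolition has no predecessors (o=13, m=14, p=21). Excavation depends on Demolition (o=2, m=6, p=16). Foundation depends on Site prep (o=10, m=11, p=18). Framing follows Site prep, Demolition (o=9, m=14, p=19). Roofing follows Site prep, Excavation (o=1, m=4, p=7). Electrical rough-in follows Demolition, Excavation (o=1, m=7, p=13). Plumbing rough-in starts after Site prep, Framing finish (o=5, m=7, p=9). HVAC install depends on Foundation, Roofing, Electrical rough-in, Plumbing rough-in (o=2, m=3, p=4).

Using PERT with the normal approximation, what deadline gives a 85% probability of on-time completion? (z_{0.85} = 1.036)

te_Site prep = (2 + 4·5 + 14)/6 = 36/6 = 6; σ²_Site prep = ((14−2)/6)² = 4.000
te_Demolition = (13 + 4·14 + 21)/6 = 90/6 = 15; σ²_Demolition = ((21−13)/6)² = 1.778
te_Excavation = (2 + 4·6 + 16)/6 = 42/6 = 7; σ²_Excavation = ((16−2)/6)² = 5.444
te_Foundation = (10 + 4·11 + 18)/6 = 72/6 = 12; σ²_Foundation = ((18−10)/6)² = 1.778
te_Framing = (9 + 4·14 + 19)/6 = 84/6 = 14; σ²_Framing = ((19−9)/6)² = 2.778
te_Roofing = (1 + 4·4 + 7)/6 = 24/6 = 4; σ²_Roofing = ((7−1)/6)² = 1.000
te_Electrical rough-in = (1 + 4·7 + 13)/6 = 42/6 = 7; σ²_Electrical rough-in = ((13−1)/6)² = 4.000
te_Plumbing rough-in = (5 + 4·7 + 9)/6 = 42/6 = 7; σ²_Plumbing rough-in = ((9−5)/6)² = 0.444
te_HVAC install = (2 + 4·3 + 4)/6 = 18/6 = 3; σ²_HVAC install = ((4−2)/6)² = 0.111

Forward pass:
ES_Site prep = 0; EF_Site prep = 6
ES_Demolition = 0; EF_Demolition = 15
ES_Excavation = 15; EF_Excavation = 15+7 = 22
ES_Foundation = 6; EF_Foundation = 6+12 = 18
ES_Framing = max(EF_Site prep=6, EF_Demolition=15) = 15; EF_Framing = 15+14 = 29
ES_Roofing = max(EF_Site prep=6, EF_Excavation=22) = 22; EF_Roofing = 22+4 = 26
ES_Electrical rough-in = max(EF_Demolition=15, EF_Excavation=22) = 22; EF_Electrical rough-in = 22+7 = 29
ES_Plumbing rough-in = max(EF_Site prep=6, EF_Framing=29) = 29; EF_Plumbing rough-in = 29+7 = 36
ES_HVAC install = max(EF_Foundation=18, EF_Roofing=26, EF_Electrical rough-in=29, EF_Plumbing rough-in=36) = 36; EF_HVAC install = 36+3 = 39
Expected project duration μ = 39 days. Critical path: Demolition → Framing → Plumbing rough-in → HVAC install.

Variance along critical path = 1.778 + 2.778 + 0.444 + 0.111 = 5.111; σ = 2.261 days.
D = μ + z·σ = 39 + 1.036·2.261 = 41.3 days

41.3 days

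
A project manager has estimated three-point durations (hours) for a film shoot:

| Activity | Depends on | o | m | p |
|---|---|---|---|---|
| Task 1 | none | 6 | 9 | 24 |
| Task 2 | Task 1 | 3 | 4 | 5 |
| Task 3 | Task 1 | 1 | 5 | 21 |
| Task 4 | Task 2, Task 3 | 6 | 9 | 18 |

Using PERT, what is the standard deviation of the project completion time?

4.91 hours

te_Task 1 = (6 + 4·9 + 24)/6 = 66/6 = 11; σ²_Task 1 = ((24−6)/6)² = 9.000
te_Task 2 = (3 + 4·4 + 5)/6 = 24/6 = 4; σ²_Task 2 = ((5−3)/6)² = 0.111
te_Task 3 = (1 + 4·5 + 21)/6 = 42/6 = 7; σ²_Task 3 = ((21−1)/6)² = 11.111
te_Task 4 = (6 + 4·9 + 18)/6 = 60/6 = 10; σ²_Task 4 = ((18−6)/6)² = 4.000

Forward pass:
ES_Task 1 = 0; EF_Task 1 = 11
ES_Task 2 = 11; EF_Task 2 = 11+4 = 15
ES_Task 3 = 11; EF_Task 3 = 11+7 = 18
ES_Task 4 = max(EF_Task 2=15, EF_Task 3=18) = 18; EF_Task 4 = 18+10 = 28
Expected project duration μ = 28 hours. Critical path: Task 1 → Task 3 → Task 4.

Variance along critical path = 9.000 + 11.111 + 4.000 = 24.111
σ = √24.111 = 4.910 hours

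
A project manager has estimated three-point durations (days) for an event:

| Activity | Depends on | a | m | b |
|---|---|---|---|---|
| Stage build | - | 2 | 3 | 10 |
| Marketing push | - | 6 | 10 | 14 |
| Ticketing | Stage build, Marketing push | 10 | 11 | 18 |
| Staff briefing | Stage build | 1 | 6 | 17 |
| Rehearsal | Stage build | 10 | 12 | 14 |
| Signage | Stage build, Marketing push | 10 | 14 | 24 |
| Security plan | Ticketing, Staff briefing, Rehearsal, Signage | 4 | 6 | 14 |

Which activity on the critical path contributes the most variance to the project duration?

Signage

te_Stage build = (2 + 4·3 + 10)/6 = 24/6 = 4; σ²_Stage build = ((10−2)/6)² = 1.778
te_Marketing push = (6 + 4·10 + 14)/6 = 60/6 = 10; σ²_Marketing push = ((14−6)/6)² = 1.778
te_Ticketing = (10 + 4·11 + 18)/6 = 72/6 = 12; σ²_Ticketing = ((18−10)/6)² = 1.778
te_Staff briefing = (1 + 4·6 + 17)/6 = 42/6 = 7; σ²_Staff briefing = ((17−1)/6)² = 7.111
te_Rehearsal = (10 + 4·12 + 14)/6 = 72/6 = 12; σ²_Rehearsal = ((14−10)/6)² = 0.444
te_Signage = (10 + 4·14 + 24)/6 = 90/6 = 15; σ²_Signage = ((24−10)/6)² = 5.444
te_Security plan = (4 + 4·6 + 14)/6 = 42/6 = 7; σ²_Security plan = ((14−4)/6)² = 2.778

Forward pass:
ES_Stage build = 0; EF_Stage build = 4
ES_Marketing push = 0; EF_Marketing push = 10
ES_Ticketing = max(EF_Stage build=4, EF_Marketing push=10) = 10; EF_Ticketing = 10+12 = 22
ES_Staff briefing = 4; EF_Staff briefing = 4+7 = 11
ES_Rehearsal = 4; EF_Rehearsal = 4+12 = 16
ES_Signage = max(EF_Stage build=4, EF_Marketing push=10) = 10; EF_Signage = 10+15 = 25
ES_Security plan = max(EF_Ticketing=22, EF_Staff briefing=11, EF_Rehearsal=16, EF_Signage=25) = 25; EF_Security plan = 25+7 = 32
Expected project duration μ = 32 days. Critical path: Marketing push → Signage → Security plan.

Variances on critical path: σ²_Marketing push=1.778, σ²_Signage=5.444, σ²_Security plan=2.778.
Largest is σ²_Signage = 5.444.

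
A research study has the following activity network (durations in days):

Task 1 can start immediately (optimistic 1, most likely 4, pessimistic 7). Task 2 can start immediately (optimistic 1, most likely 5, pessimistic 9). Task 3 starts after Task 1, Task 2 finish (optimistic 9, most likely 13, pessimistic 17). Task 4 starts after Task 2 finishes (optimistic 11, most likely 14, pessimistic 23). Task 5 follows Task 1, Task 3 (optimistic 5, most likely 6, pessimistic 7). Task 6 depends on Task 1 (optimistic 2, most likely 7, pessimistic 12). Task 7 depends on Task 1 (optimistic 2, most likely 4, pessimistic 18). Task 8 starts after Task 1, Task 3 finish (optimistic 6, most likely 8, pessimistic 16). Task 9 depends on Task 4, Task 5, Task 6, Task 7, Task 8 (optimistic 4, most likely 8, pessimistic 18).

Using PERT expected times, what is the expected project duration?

te_Task 1 = (1 + 4·4 + 7)/6 = 24/6 = 4
te_Task 2 = (1 + 4·5 + 9)/6 = 30/6 = 5
te_Task 3 = (9 + 4·13 + 17)/6 = 78/6 = 13
te_Task 4 = (11 + 4·14 + 23)/6 = 90/6 = 15
te_Task 5 = (5 + 4·6 + 7)/6 = 36/6 = 6
te_Task 6 = (2 + 4·7 + 12)/6 = 42/6 = 7
te_Task 7 = (2 + 4·4 + 18)/6 = 36/6 = 6
te_Task 8 = (6 + 4·8 + 16)/6 = 54/6 = 9
te_Task 9 = (4 + 4·8 + 18)/6 = 54/6 = 9

Forward pass:
ES_Task 1 = 0; EF_Task 1 = 4
ES_Task 2 = 0; EF_Task 2 = 5
ES_Task 3 = max(EF_Task 1=4, EF_Task 2=5) = 5; EF_Task 3 = 5+13 = 18
ES_Task 4 = 5; EF_Task 4 = 5+15 = 20
ES_Task 5 = max(EF_Task 1=4, EF_Task 3=18) = 18; EF_Task 5 = 18+6 = 24
ES_Task 6 = 4; EF_Task 6 = 4+7 = 11
ES_Task 7 = 4; EF_Task 7 = 4+6 = 10
ES_Task 8 = max(EF_Task 1=4, EF_Task 3=18) = 18; EF_Task 8 = 18+9 = 27
ES_Task 9 = max(EF_Task 4=20, EF_Task 5=24, EF_Task 6=11, EF_Task 7=10, EF_Task 8=27) = 27; EF_Task 9 = 27+9 = 36
Expected project duration μ = 36 days. Critical path: Task 2 → Task 3 → Task 8 → Task 9.

36 days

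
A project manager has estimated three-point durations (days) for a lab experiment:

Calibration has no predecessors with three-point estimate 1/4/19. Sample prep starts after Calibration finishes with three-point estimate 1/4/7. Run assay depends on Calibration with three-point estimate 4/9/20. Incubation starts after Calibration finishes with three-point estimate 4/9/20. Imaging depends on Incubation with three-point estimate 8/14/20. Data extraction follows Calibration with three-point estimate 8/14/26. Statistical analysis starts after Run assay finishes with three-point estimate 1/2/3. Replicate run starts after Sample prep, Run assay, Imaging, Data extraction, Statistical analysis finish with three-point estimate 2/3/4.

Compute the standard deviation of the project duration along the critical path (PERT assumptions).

te_Calibration = (1 + 4·4 + 19)/6 = 36/6 = 6; σ²_Calibration = ((19−1)/6)² = 9.000
te_Sample prep = (1 + 4·4 + 7)/6 = 24/6 = 4; σ²_Sample prep = ((7−1)/6)² = 1.000
te_Run assay = (4 + 4·9 + 20)/6 = 60/6 = 10; σ²_Run assay = ((20−4)/6)² = 7.111
te_Incubation = (4 + 4·9 + 20)/6 = 60/6 = 10; σ²_Incubation = ((20−4)/6)² = 7.111
te_Imaging = (8 + 4·14 + 20)/6 = 84/6 = 14; σ²_Imaging = ((20−8)/6)² = 4.000
te_Data extraction = (8 + 4·14 + 26)/6 = 90/6 = 15; σ²_Data extraction = ((26−8)/6)² = 9.000
te_Statistical analysis = (1 + 4·2 + 3)/6 = 12/6 = 2; σ²_Statistical analysis = ((3−1)/6)² = 0.111
te_Replicate run = (2 + 4·3 + 4)/6 = 18/6 = 3; σ²_Replicate run = ((4−2)/6)² = 0.111

Forward pass:
ES_Calibration = 0; EF_Calibration = 6
ES_Sample prep = 6; EF_Sample prep = 6+4 = 10
ES_Run assay = 6; EF_Run assay = 6+10 = 16
ES_Incubation = 6; EF_Incubation = 6+10 = 16
ES_Imaging = 16; EF_Imaging = 16+14 = 30
ES_Data extraction = 6; EF_Data extraction = 6+15 = 21
ES_Statistical analysis = 16; EF_Statistical analysis = 16+2 = 18
ES_Replicate run = max(EF_Sample prep=10, EF_Run assay=16, EF_Imaging=30, EF_Data extraction=21, EF_Statistical analysis=18) = 30; EF_Replicate run = 30+3 = 33
Expected project duration μ = 33 days. Critical path: Calibration → Incubation → Imaging → Replicate run.

Variance along critical path = 9.000 + 7.111 + 4.000 + 0.111 = 20.222
σ = √20.222 = 4.497 days

4.50 days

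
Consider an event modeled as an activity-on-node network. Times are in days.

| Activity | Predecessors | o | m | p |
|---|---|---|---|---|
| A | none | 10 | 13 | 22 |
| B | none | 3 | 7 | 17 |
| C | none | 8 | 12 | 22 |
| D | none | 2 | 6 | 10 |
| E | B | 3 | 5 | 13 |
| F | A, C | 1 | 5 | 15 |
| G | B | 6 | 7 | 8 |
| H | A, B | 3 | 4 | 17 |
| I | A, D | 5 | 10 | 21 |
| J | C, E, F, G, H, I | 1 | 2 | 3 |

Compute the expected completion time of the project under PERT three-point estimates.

te_A = (10 + 4·13 + 22)/6 = 84/6 = 14
te_B = (3 + 4·7 + 17)/6 = 48/6 = 8
te_C = (8 + 4·12 + 22)/6 = 78/6 = 13
te_D = (2 + 4·6 + 10)/6 = 36/6 = 6
te_E = (3 + 4·5 + 13)/6 = 36/6 = 6
te_F = (1 + 4·5 + 15)/6 = 36/6 = 6
te_G = (6 + 4·7 + 8)/6 = 42/6 = 7
te_H = (3 + 4·4 + 17)/6 = 36/6 = 6
te_I = (5 + 4·10 + 21)/6 = 66/6 = 11
te_J = (1 + 4·2 + 3)/6 = 12/6 = 2

Forward pass:
ES_A = 0; EF_A = 14
ES_B = 0; EF_B = 8
ES_C = 0; EF_C = 13
ES_D = 0; EF_D = 6
ES_E = 8; EF_E = 8+6 = 14
ES_F = max(EF_A=14, EF_C=13) = 14; EF_F = 14+6 = 20
ES_G = 8; EF_G = 8+7 = 15
ES_H = max(EF_A=14, EF_B=8) = 14; EF_H = 14+6 = 20
ES_I = max(EF_A=14, EF_D=6) = 14; EF_I = 14+11 = 25
ES_J = max(EF_C=13, EF_E=14, EF_F=20, EF_G=15, EF_H=20, EF_I=25) = 25; EF_J = 25+2 = 27
Expected project duration μ = 27 days. Critical path: A → I → J.

27 days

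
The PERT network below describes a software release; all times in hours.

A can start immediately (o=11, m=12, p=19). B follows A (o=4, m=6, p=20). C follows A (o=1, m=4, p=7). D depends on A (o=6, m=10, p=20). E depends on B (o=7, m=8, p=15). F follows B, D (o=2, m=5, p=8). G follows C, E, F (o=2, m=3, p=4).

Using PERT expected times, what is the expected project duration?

33 hours

te_A = (11 + 4·12 + 19)/6 = 78/6 = 13
te_B = (4 + 4·6 + 20)/6 = 48/6 = 8
te_C = (1 + 4·4 + 7)/6 = 24/6 = 4
te_D = (6 + 4·10 + 20)/6 = 66/6 = 11
te_E = (7 + 4·8 + 15)/6 = 54/6 = 9
te_F = (2 + 4·5 + 8)/6 = 30/6 = 5
te_G = (2 + 4·3 + 4)/6 = 18/6 = 3

Forward pass:
ES_A = 0; EF_A = 13
ES_B = 13; EF_B = 13+8 = 21
ES_C = 13; EF_C = 13+4 = 17
ES_D = 13; EF_D = 13+11 = 24
ES_E = 21; EF_E = 21+9 = 30
ES_F = max(EF_B=21, EF_D=24) = 24; EF_F = 24+5 = 29
ES_G = max(EF_C=17, EF_E=30, EF_F=29) = 30; EF_G = 30+3 = 33
Expected project duration μ = 33 hours. Critical path: A → B → E → G.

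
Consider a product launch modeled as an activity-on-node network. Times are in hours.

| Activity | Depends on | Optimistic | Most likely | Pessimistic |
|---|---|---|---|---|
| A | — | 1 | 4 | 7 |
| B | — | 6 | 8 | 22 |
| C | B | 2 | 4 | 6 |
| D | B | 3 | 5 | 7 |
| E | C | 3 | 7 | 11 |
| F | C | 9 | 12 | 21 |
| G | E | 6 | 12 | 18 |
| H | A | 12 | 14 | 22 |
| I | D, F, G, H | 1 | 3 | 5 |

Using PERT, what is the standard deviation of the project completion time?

te_A = (1 + 4·4 + 7)/6 = 24/6 = 4; σ²_A = ((7−1)/6)² = 1.000
te_B = (6 + 4·8 + 22)/6 = 60/6 = 10; σ²_B = ((22−6)/6)² = 7.111
te_C = (2 + 4·4 + 6)/6 = 24/6 = 4; σ²_C = ((6−2)/6)² = 0.444
te_D = (3 + 4·5 + 7)/6 = 30/6 = 5; σ²_D = ((7−3)/6)² = 0.444
te_E = (3 + 4·7 + 11)/6 = 42/6 = 7; σ²_E = ((11−3)/6)² = 1.778
te_F = (9 + 4·12 + 21)/6 = 78/6 = 13; σ²_F = ((21−9)/6)² = 4.000
te_G = (6 + 4·12 + 18)/6 = 72/6 = 12; σ²_G = ((18−6)/6)² = 4.000
te_H = (12 + 4·14 + 22)/6 = 90/6 = 15; σ²_H = ((22−12)/6)² = 2.778
te_I = (1 + 4·3 + 5)/6 = 18/6 = 3; σ²_I = ((5−1)/6)² = 0.444

Forward pass:
ES_A = 0; EF_A = 4
ES_B = 0; EF_B = 10
ES_C = 10; EF_C = 10+4 = 14
ES_D = 10; EF_D = 10+5 = 15
ES_E = 14; EF_E = 14+7 = 21
ES_F = 14; EF_F = 14+13 = 27
ES_G = 21; EF_G = 21+12 = 33
ES_H = 4; EF_H = 4+15 = 19
ES_I = max(EF_D=15, EF_F=27, EF_G=33, EF_H=19) = 33; EF_I = 33+3 = 36
Expected project duration μ = 36 hours. Critical path: B → C → E → G → I.

Variance along critical path = 7.111 + 0.444 + 1.778 + 4.000 + 0.444 = 13.778
σ = √13.778 = 3.712 hours

3.71 hours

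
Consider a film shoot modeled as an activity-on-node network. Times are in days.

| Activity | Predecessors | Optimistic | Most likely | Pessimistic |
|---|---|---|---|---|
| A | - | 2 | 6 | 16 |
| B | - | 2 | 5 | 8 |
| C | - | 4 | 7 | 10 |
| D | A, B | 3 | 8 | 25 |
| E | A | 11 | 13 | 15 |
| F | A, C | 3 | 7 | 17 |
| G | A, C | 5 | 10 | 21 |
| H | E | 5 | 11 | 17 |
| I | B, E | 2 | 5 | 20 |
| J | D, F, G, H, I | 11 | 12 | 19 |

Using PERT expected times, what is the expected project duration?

te_A = (2 + 4·6 + 16)/6 = 42/6 = 7
te_B = (2 + 4·5 + 8)/6 = 30/6 = 5
te_C = (4 + 4·7 + 10)/6 = 42/6 = 7
te_D = (3 + 4·8 + 25)/6 = 60/6 = 10
te_E = (11 + 4·13 + 15)/6 = 78/6 = 13
te_F = (3 + 4·7 + 17)/6 = 48/6 = 8
te_G = (5 + 4·10 + 21)/6 = 66/6 = 11
te_H = (5 + 4·11 + 17)/6 = 66/6 = 11
te_I = (2 + 4·5 + 20)/6 = 42/6 = 7
te_J = (11 + 4·12 + 19)/6 = 78/6 = 13

Forward pass:
ES_A = 0; EF_A = 7
ES_B = 0; EF_B = 5
ES_C = 0; EF_C = 7
ES_D = max(EF_A=7, EF_B=5) = 7; EF_D = 7+10 = 17
ES_E = 7; EF_E = 7+13 = 20
ES_F = max(EF_A=7, EF_C=7) = 7; EF_F = 7+8 = 15
ES_G = max(EF_A=7, EF_C=7) = 7; EF_G = 7+11 = 18
ES_H = 20; EF_H = 20+11 = 31
ES_I = max(EF_B=5, EF_E=20) = 20; EF_I = 20+7 = 27
ES_J = max(EF_D=17, EF_F=15, EF_G=18, EF_H=31, EF_I=27) = 31; EF_J = 31+13 = 44
Expected project duration μ = 44 days. Critical path: A → E → H → J.

44 days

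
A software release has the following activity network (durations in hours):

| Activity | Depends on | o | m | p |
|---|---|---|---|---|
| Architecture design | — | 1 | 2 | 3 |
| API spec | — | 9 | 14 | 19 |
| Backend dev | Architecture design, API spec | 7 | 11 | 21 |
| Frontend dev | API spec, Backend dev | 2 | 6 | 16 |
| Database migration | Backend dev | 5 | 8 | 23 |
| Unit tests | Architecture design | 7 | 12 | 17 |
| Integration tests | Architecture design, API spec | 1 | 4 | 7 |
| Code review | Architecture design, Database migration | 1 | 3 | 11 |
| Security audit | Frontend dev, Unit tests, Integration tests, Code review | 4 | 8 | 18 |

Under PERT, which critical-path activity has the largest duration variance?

Database migration

te_Architecture design = (1 + 4·2 + 3)/6 = 12/6 = 2; σ²_Architecture design = ((3−1)/6)² = 0.111
te_API spec = (9 + 4·14 + 19)/6 = 84/6 = 14; σ²_API spec = ((19−9)/6)² = 2.778
te_Backend dev = (7 + 4·11 + 21)/6 = 72/6 = 12; σ²_Backend dev = ((21−7)/6)² = 5.444
te_Frontend dev = (2 + 4·6 + 16)/6 = 42/6 = 7; σ²_Frontend dev = ((16−2)/6)² = 5.444
te_Database migration = (5 + 4·8 + 23)/6 = 60/6 = 10; σ²_Database migration = ((23−5)/6)² = 9.000
te_Unit tests = (7 + 4·12 + 17)/6 = 72/6 = 12; σ²_Unit tests = ((17−7)/6)² = 2.778
te_Integration tests = (1 + 4·4 + 7)/6 = 24/6 = 4; σ²_Integration tests = ((7−1)/6)² = 1.000
te_Code review = (1 + 4·3 + 11)/6 = 24/6 = 4; σ²_Code review = ((11−1)/6)² = 2.778
te_Security audit = (4 + 4·8 + 18)/6 = 54/6 = 9; σ²_Security audit = ((18−4)/6)² = 5.444

Forward pass:
ES_Architecture design = 0; EF_Architecture design = 2
ES_API spec = 0; EF_API spec = 14
ES_Backend dev = max(EF_Architecture design=2, EF_API spec=14) = 14; EF_Backend dev = 14+12 = 26
ES_Frontend dev = max(EF_API spec=14, EF_Backend dev=26) = 26; EF_Frontend dev = 26+7 = 33
ES_Database migration = 26; EF_Database migration = 26+10 = 36
ES_Unit tests = 2; EF_Unit tests = 2+12 = 14
ES_Integration tests = max(EF_Architecture design=2, EF_API spec=14) = 14; EF_Integration tests = 14+4 = 18
ES_Code review = max(EF_Architecture design=2, EF_Database migration=36) = 36; EF_Code review = 36+4 = 40
ES_Security audit = max(EF_Frontend dev=33, EF_Unit tests=14, EF_Integration tests=18, EF_Code review=40) = 40; EF_Security audit = 40+9 = 49
Expected project duration μ = 49 hours. Critical path: API spec → Backend dev → Database migration → Code review → Security audit.

Variances on critical path: σ²_API spec=2.778, σ²_Backend dev=5.444, σ²_Database migration=9.000, σ²_Code review=2.778, σ²_Security audit=5.444.
Largest is σ²_Database migration = 9.000.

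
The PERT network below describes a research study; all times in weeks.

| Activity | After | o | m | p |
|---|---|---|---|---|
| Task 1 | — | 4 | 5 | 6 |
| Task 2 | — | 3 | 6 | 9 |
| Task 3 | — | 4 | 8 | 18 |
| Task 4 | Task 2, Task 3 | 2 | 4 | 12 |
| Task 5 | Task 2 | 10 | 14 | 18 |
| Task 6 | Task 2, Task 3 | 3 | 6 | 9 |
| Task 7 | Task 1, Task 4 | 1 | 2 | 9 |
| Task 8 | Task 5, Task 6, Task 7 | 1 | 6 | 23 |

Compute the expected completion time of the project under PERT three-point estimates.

te_Task 1 = (4 + 4·5 + 6)/6 = 30/6 = 5
te_Task 2 = (3 + 4·6 + 9)/6 = 36/6 = 6
te_Task 3 = (4 + 4·8 + 18)/6 = 54/6 = 9
te_Task 4 = (2 + 4·4 + 12)/6 = 30/6 = 5
te_Task 5 = (10 + 4·14 + 18)/6 = 84/6 = 14
te_Task 6 = (3 + 4·6 + 9)/6 = 36/6 = 6
te_Task 7 = (1 + 4·2 + 9)/6 = 18/6 = 3
te_Task 8 = (1 + 4·6 + 23)/6 = 48/6 = 8

Forward pass:
ES_Task 1 = 0; EF_Task 1 = 5
ES_Task 2 = 0; EF_Task 2 = 6
ES_Task 3 = 0; EF_Task 3 = 9
ES_Task 4 = max(EF_Task 2=6, EF_Task 3=9) = 9; EF_Task 4 = 9+5 = 14
ES_Task 5 = 6; EF_Task 5 = 6+14 = 20
ES_Task 6 = max(EF_Task 2=6, EF_Task 3=9) = 9; EF_Task 6 = 9+6 = 15
ES_Task 7 = max(EF_Task 1=5, EF_Task 4=14) = 14; EF_Task 7 = 14+3 = 17
ES_Task 8 = max(EF_Task 5=20, EF_Task 6=15, EF_Task 7=17) = 20; EF_Task 8 = 20+8 = 28
Expected project duration μ = 28 weeks. Critical path: Task 2 → Task 5 → Task 8.

28 weeks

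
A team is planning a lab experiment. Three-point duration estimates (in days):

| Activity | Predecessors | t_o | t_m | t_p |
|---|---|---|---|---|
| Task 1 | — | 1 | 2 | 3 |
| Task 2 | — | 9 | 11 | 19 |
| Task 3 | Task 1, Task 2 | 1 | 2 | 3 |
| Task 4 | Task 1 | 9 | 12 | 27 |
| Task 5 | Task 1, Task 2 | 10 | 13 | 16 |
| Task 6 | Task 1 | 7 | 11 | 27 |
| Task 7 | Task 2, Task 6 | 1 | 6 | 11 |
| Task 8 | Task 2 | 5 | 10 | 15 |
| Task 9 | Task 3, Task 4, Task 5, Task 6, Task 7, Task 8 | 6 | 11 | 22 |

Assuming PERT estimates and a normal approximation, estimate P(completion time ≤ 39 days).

te_Task 1 = (1 + 4·2 + 3)/6 = 12/6 = 2; σ²_Task 1 = ((3−1)/6)² = 0.111
te_Task 2 = (9 + 4·11 + 19)/6 = 72/6 = 12; σ²_Task 2 = ((19−9)/6)² = 2.778
te_Task 3 = (1 + 4·2 + 3)/6 = 12/6 = 2; σ²_Task 3 = ((3−1)/6)² = 0.111
te_Task 4 = (9 + 4·12 + 27)/6 = 84/6 = 14; σ²_Task 4 = ((27−9)/6)² = 9.000
te_Task 5 = (10 + 4·13 + 16)/6 = 78/6 = 13; σ²_Task 5 = ((16−10)/6)² = 1.000
te_Task 6 = (7 + 4·11 + 27)/6 = 78/6 = 13; σ²_Task 6 = ((27−7)/6)² = 11.111
te_Task 7 = (1 + 4·6 + 11)/6 = 36/6 = 6; σ²_Task 7 = ((11−1)/6)² = 2.778
te_Task 8 = (5 + 4·10 + 15)/6 = 60/6 = 10; σ²_Task 8 = ((15−5)/6)² = 2.778
te_Task 9 = (6 + 4·11 + 22)/6 = 72/6 = 12; σ²_Task 9 = ((22−6)/6)² = 7.111

Forward pass:
ES_Task 1 = 0; EF_Task 1 = 2
ES_Task 2 = 0; EF_Task 2 = 12
ES_Task 3 = max(EF_Task 1=2, EF_Task 2=12) = 12; EF_Task 3 = 12+2 = 14
ES_Task 4 = 2; EF_Task 4 = 2+14 = 16
ES_Task 5 = max(EF_Task 1=2, EF_Task 2=12) = 12; EF_Task 5 = 12+13 = 25
ES_Task 6 = 2; EF_Task 6 = 2+13 = 15
ES_Task 7 = max(EF_Task 2=12, EF_Task 6=15) = 15; EF_Task 7 = 15+6 = 21
ES_Task 8 = 12; EF_Task 8 = 12+10 = 22
ES_Task 9 = max(EF_Task 3=14, EF_Task 4=16, EF_Task 5=25, EF_Task 6=15, EF_Task 7=21, EF_Task 8=22) = 25; EF_Task 9 = 25+12 = 37
Expected project duration μ = 37 days. Critical path: Task 2 → Task 5 → Task 9.

Variance along critical path = 2.778 + 1.000 + 7.111 = 10.889; σ = √10.889 = 3.300 days.
Z = (39 − 37) / 3.300 = 0.606
P(T ≤ 39) = Φ(0.606) ≈ 0.728

0.728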